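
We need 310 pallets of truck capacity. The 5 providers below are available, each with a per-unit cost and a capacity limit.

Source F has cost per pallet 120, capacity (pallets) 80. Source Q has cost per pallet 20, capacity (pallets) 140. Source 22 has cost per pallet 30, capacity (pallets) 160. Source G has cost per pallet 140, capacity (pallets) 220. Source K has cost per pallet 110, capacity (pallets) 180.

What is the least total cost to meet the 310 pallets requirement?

Fill from the cheapest provider first.
Take 140 from Source Q at 20 — need 170 more.
Source 22 (30): use full 160 — 10 pallets to go.
Take 10 from Source K at 110 to finish.
Source F, Source G: unused.
Cost = 140×20 + 160×30 + 10×110 = 8700.

8700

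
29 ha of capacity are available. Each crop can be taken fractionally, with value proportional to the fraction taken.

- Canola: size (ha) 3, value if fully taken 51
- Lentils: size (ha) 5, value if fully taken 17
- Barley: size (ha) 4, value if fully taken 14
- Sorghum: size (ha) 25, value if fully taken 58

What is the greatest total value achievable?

121.44

Rank by value-to-size ratio: Canola 51/3≈17, Barley 14/4≈3.5, Lentils 17/5≈3.4, Sorghum 58/25≈2.32.
Take all of Canola (3 ha, value 51) → 26 ha left.
Take all of Barley (4 ha, value 14) → 22 ha left.
All 5 ha of Lentils fit (value 17) → 17 remain.
Only 17 ha remain; take 17/25 of Sorghum for value 58×17/25 = 39.44.
Total value = 121.44.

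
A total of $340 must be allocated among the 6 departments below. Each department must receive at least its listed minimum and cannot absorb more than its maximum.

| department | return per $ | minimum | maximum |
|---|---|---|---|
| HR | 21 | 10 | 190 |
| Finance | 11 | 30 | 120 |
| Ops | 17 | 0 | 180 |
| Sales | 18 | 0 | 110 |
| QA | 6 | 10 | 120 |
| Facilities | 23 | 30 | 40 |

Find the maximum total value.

Meeting every minimum uses 10+30+0+0+10+30 = 80 $, leaving 260.
Rank by return per $: Facilities 23 > HR 21 > Sales 18 > Ops 17 > Finance 11 > QA 6.
Facilities takes 10 more to reach its cap of 40 → 250 left.
HR: +180 to 190 (cap) → 70 left.
Sales: +70 (room for 110) → 70. Pool exhausted.
Total = 21×190 + 11×30 + 18×70 + 6×10 + 23×40 = 6560.

6560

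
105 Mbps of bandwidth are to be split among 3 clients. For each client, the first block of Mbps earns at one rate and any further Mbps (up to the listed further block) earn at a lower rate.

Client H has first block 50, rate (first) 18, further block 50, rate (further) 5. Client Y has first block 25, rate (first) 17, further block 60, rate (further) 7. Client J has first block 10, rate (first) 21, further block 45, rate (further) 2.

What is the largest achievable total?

1675

Order all 6 blocks by rate: Client J/first 21 > Client H/first 18 > Client Y/first 17 > Client Y/second 7 > Client H/second 5 > Client J/second 2.
Client J/first (21): +10 → 95 left.
Fill Client H first block (50 at 18) → 45 left.
Fill Client Y first block (25 at 17) → 20 left.
Client Y/second: +20 of 60 at 7; pool empty.
Total = 21×10 + 18×50 + 17×25 + 7×20 = 1675.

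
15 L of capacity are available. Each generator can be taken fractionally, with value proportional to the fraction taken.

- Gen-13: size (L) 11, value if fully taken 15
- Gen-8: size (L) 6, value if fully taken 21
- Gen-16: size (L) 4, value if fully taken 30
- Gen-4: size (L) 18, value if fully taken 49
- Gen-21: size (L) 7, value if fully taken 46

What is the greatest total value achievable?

90

Best value per unit of size first: Gen-16 30/4≈7.5, Gen-21 46/7≈6.57, Gen-8 21/6≈3.5, Gen-4 49/18≈2.72, Gen-13 15/11≈1.36.
Take all of Gen-16 (4 L, value 30) — 11 L left.
Gen-21: take in full, 7 L for value 46 — 4 left.
Fill the last 4 L with part of Gen-8: 4/6 of it earns 14.
Total value = 90.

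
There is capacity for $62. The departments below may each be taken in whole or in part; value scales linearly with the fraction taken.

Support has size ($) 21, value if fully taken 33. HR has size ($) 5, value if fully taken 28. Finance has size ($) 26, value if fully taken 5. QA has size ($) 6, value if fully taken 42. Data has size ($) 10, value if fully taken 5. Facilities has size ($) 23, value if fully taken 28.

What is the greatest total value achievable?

134.5

Rank by value-to-size ratio: QA 42/6≈7, HR 28/5≈5.6, Support 33/21≈1.57, Facilities 28/23≈1.22, Data 5/10≈0.5, Finance 5/26≈0.192.
QA: take in full, 6 $ for value 42 ; 56 left.
Take all of HR (5 $, value 28) ; 51 $ left.
Take all of Support (21 $, value 33) ; 30 $ left.
All 23 $ of Facilities fit (value 28) ; 7 remain.
7 $ left: a 7/10 share of Data gives 5×7/10 = 3.5.
Total value = 134.5.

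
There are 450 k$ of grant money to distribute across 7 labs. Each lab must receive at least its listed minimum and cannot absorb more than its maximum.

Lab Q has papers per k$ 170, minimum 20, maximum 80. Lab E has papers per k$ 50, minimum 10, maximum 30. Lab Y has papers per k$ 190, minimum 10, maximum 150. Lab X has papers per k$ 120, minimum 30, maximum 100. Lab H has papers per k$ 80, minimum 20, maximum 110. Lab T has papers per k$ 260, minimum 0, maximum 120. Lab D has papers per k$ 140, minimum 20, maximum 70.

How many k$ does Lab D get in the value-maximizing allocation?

40

Meeting every minimum uses 20+10+10+30+20+0+20 = 110 k$, leaving 340.
Rank by papers per k$: Lab T 260 > Lab Y 190 > Lab Q 170 > Lab D 140 > Lab X 120 > Lab H 80 > Lab E 50.
Lab T: +120 to 120 (cap) → 220 left.
Give Lab Y 140 more to hit its cap of 150 → 80 left.
Lab Q takes 60 more to reach its cap of 80 → 20 left.
Lab D has room for 50 more but only 20 remain, so it gets 40.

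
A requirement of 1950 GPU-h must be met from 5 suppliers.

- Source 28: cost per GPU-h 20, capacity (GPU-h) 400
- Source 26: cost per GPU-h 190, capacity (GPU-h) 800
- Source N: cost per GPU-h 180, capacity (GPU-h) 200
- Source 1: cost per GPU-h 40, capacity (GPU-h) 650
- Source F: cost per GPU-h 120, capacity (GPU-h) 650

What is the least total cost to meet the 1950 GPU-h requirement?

157500

Cheapest first:
Source 28 at 20: take all 400 GPU-h — 1550 still needed.
Source 1 at 40: take all 650 GPU-h — 900 still needed.
Source F (120): use full 650 — 250 GPU-h to go.
Source N (180): use full 200 — 50 GPU-h to go.
Take 50 from Source 26 at 190 to finish.
Cost = 400×20 + 650×40 + 650×120 + 200×180 + 50×190 = 157500.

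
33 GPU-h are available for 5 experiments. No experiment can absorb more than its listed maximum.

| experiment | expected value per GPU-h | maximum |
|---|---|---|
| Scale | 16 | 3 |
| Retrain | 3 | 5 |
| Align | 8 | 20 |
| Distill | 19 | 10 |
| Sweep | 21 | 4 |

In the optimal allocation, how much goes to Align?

Order the experiments by expected value per GPU-h: Sweep 21 > Distill 19 > Scale 16 > Align 8 > Retrain 3.
Sweep: +4 to 4 (cap) — 29 left.
Distill: +10 to 10 (cap) — 19 left.
Scale takes 3 to reach its cap of 3 — 16 left.
Align: +16 (room for 20) → 16. Pool exhausted.

16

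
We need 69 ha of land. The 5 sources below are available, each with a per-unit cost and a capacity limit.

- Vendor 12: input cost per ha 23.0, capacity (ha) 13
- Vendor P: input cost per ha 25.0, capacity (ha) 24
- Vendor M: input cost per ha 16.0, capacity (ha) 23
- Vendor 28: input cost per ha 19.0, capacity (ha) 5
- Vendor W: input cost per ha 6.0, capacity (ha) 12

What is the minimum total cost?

Fill from the cheapest source first.
Vendor W at 6.0: take all 12 ha → 57 still needed.
Vendor M (16.0): use full 23 → 34 ha to go.
Take 5 from Vendor 28 at 19.0 → need 29 more.
Take 13 from Vendor 12 at 23.0 → need 16 more.
Vendor P (25.0): take the remaining 16 → done.
Cost = 12×6.0 + 23×16.0 + 5×19.0 + 13×23.0 + 16×25.0 = 1234.

1234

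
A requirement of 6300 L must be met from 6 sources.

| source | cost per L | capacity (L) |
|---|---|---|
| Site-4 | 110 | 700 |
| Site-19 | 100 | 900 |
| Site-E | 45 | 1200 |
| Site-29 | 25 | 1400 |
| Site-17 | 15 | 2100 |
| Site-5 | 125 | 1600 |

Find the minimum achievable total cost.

287500

Cheapest first:
Site-17 at 15: take all 2100 L — 4200 still needed.
Site-29 (25): use full 1400 — 2800 L to go.
Site-E at 45: take all 1200 L — 1600 still needed.
Site-19 (100): use full 900 — 700 L to go.
Site-4 at 110: take all 700 L — 0 still needed.
Site-5: unused.
Cost = 2100×15 + 1400×25 + 1200×45 + 900×100 + 700×110 = 287500.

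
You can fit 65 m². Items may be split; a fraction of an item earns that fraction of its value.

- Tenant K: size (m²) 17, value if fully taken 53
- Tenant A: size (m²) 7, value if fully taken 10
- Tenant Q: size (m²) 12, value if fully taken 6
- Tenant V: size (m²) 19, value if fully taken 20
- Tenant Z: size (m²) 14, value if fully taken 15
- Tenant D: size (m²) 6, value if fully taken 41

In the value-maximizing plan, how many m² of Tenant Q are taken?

2

Best value per unit of size first: Tenant D 41/6≈6.83, Tenant K 53/17≈3.12, Tenant A 10/7≈1.43, Tenant Z 15/14≈1.07, Tenant V 20/19≈1.05, Tenant Q 6/12≈0.5.
Take all of Tenant D (6 m², value 41) ; 59 m² left.
Take all of Tenant K (17 m², value 53) ; 42 m² left.
Tenant A: take in full, 7 m² for value 10 ; 35 left.
All 14 m² of Tenant Z fit (value 15) ; 21 remain.
All 19 m² of Tenant V fit (value 20) ; 2 remain.
2 m² left: a 2/12 share of Tenant Q gives 6×2/12 = 1.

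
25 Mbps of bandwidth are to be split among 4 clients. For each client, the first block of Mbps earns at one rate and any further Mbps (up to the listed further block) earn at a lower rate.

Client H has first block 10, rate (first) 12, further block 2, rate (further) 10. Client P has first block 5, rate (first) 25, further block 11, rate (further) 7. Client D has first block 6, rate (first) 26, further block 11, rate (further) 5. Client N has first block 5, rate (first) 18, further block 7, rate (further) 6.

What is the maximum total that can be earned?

479

Order all 8 blocks by rate: Client D/T1 26 > Client P/T1 25 > Client N/T1 18 > Client H/T1 12 > Client H/T2 10 > Client P/T2 7 > Client N/T2 6 > Client D/T2 5.
Client D/T1 (26): +6 → 19 left.
Client P T1 at 25: fill all 5 → 14 left.
Client N/T1 (18): +5 → 9 left.
Client H T1 at 12: only 9 left, fill 9.
Total = 26×6 + 25×5 + 18×5 + 12×9 = 479.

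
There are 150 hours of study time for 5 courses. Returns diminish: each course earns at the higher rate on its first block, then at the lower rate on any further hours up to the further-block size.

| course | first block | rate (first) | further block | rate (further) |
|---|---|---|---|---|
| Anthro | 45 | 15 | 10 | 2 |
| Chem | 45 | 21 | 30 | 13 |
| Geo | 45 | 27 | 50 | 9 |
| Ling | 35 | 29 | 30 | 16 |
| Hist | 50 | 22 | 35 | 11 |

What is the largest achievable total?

3750

Order all 10 blocks by rate: Ling/T1 29 > Geo/T1 27 > Hist/T1 22 > Chem/T1 21 > Ling/T2 16 > Anthro/T1 15 > Chem/T2 13 > Hist/T2 11 > Geo/T2 9 > Anthro/T2 2.
Ling T1 at 29: fill all 35 — 115 left.
Fill Geo T1 block (45 at 27) — 70 left.
Fill Hist T1 block (50 at 22) — 20 left.
Chem T1 at 21: only 20 left, fill 20.
Total = 29×35 + 27×45 + 22×50 + 21×20 = 3750.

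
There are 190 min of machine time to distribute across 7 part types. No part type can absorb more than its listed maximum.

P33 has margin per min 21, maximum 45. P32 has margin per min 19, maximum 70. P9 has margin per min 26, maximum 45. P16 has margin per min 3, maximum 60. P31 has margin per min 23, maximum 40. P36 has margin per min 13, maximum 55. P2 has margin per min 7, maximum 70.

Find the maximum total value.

4175

Rank by margin per min: P9 26 > P31 23 > P33 21 > P32 19 > P36 13 > P2 7 > P16 3.
P9 takes 45 to reach its cap of 45 ; 145 left.
P31 takes 40 to reach its cap of 40 ; 105 left.
P33 takes 45 to reach its cap of 45 ; 60 left.
P32 has room for 70 but only 60 remain, so it gets 60.
Total = 21×45 + 19×60 + 26×45 + 23×40 = 4175.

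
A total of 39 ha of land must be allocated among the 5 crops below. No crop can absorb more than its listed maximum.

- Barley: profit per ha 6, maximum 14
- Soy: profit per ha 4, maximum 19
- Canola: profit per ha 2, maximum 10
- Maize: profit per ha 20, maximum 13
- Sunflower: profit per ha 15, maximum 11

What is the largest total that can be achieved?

Rank by profit per ha: Maize 20 > Sunflower 15 > Barley 6 > Soy 4 > Canola 2.
Maize takes 13 to reach its cap of 13 ; 26 left.
Sunflower takes 11 to reach its cap of 11 ; 15 left.
Barley takes 14 to reach its cap of 14 ; 1 left.
Soy has room for 19 but only 1 remain, so it gets 1.
Total = 6×14 + 4×1 + 20×13 + 15×11 = 513.

513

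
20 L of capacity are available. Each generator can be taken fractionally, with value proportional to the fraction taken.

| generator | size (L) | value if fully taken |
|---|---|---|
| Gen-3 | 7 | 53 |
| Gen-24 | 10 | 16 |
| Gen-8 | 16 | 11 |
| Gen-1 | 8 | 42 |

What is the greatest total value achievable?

Sort by value density: Gen-3 53/7≈7.57, Gen-1 42/8≈5.25, Gen-24 16/10≈1.6, Gen-8 11/16≈0.688.
Gen-3: take in full, 7 L for value 53 ; 13 left.
All 8 L of Gen-1 fit (value 42) ; 5 remain.
Fill the last 5 L with part of Gen-24: 5/10 of it earns 8.
Total value = 103.

103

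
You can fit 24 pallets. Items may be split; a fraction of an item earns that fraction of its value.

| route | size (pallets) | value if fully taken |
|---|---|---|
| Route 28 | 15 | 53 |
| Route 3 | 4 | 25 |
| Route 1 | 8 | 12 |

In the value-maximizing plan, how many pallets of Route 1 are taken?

5

Best value per unit of size first: Route 3 25/4≈6.25, Route 28 53/15≈3.53, Route 1 12/8≈1.5.
Take all of Route 3 (4 pallets, value 25) ; 20 pallets left.
Route 28: take in full, 15 pallets for value 53 ; 5 left.
5 pallets left: a 5/8 share of Route 1 gives 12×5/8 = 7.5.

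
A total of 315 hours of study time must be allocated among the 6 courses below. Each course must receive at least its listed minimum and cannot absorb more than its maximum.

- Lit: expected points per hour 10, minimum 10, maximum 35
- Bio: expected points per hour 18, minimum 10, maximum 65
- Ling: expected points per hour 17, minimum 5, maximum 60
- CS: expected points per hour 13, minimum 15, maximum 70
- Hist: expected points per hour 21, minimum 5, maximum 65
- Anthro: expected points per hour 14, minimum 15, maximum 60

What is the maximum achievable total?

5210

Meeting every minimum uses 10+10+5+15+5+15 = 60 hours, leaving 255.
Rank by expected points per hour: Hist 21 > Bio 18 > Ling 17 > Anthro 14 > CS 13 > Lit 10.
Give Hist 60 more to hit its cap of 65 → 195 left.
Bio takes 55 more to reach its cap of 65 → 140 left.
Ling takes 55 more to reach its cap of 60 → 85 left.
Give Anthro 45 more to hit its cap of 60 → 40 left.
CS has room for 55 more but only 40 remain, so it gets 55.
Total = 10×10 + 18×65 + 17×60 + 13×55 + 21×65 + 14×60 = 5210.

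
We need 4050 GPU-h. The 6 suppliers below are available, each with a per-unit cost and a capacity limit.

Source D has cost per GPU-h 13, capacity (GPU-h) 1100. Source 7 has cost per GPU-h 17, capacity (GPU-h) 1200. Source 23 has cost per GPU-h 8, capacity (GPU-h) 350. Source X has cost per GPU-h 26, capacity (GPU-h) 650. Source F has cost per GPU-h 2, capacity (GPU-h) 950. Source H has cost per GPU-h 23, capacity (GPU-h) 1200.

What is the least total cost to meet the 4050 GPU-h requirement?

49750

Fill from the cheapest supplier first.
Source F at 2: take all 950 GPU-h — 3100 still needed.
Source 23 at 8: take all 350 GPU-h — 2750 still needed.
Take 1100 from Source D at 13 — need 1650 more.
Source 7 (17): use full 1200 — 450 GPU-h to go.
Take 450 from Source H at 23 to finish.
Source X: unused.
Cost = 950×2 + 350×8 + 1100×13 + 1200×17 + 450×23 = 49750.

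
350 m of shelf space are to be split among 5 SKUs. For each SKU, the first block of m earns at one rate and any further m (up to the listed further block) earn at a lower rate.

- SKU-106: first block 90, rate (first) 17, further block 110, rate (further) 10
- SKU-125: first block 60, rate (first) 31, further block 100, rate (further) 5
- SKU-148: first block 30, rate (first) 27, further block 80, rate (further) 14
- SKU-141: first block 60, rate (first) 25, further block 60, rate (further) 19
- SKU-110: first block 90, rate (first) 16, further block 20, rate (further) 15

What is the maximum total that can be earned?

Rank every tier by rate: SKU-125/first 31 > SKU-148/first 27 > SKU-141/first 25 > SKU-141/second 19 > SKU-106/first 17 > SKU-110/first 16 > SKU-110/second 15 > SKU-148/second 14 > SKU-106/second 10 > SKU-125/second 5.
Fill SKU-125 first block (60 at 31) ; 290 left.
SKU-148 first at 27: fill all 30 ; 260 left.
SKU-141/first (25): +60 ; 200 left.
SKU-141 second at 19: fill all 60 ; 140 left.
SKU-106 first at 17: fill all 90 ; 50 left.
SKU-110 first at 16: only 50 left, fill 50.
Total = 31×60 + 27×30 + 25×60 + 19×60 + 17×90 + 16×50 = 7640.

7640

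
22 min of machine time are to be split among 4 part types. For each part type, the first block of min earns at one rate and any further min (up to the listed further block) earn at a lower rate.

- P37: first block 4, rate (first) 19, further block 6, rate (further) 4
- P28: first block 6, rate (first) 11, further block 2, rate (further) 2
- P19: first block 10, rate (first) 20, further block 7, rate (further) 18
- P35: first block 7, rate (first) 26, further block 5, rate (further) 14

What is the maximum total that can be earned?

Order all 8 blocks by rate: P35/tier1 26 > P19/tier1 20 > P37/tier1 19 > P19/tier2 18 > P35/tier2 14 > P28/tier1 11 > P37/tier2 4 > P28/tier2 2.
Fill P35 tier1 block (7 at 26) — 15 left.
P19/tier1 (20): +10 — 5 left.
P37 tier1 at 19: fill all 4 — 1 left.
1 remain; put them into P19 tier2 at 18.
Total = 26×7 + 20×10 + 19×4 + 18×1 = 476.

476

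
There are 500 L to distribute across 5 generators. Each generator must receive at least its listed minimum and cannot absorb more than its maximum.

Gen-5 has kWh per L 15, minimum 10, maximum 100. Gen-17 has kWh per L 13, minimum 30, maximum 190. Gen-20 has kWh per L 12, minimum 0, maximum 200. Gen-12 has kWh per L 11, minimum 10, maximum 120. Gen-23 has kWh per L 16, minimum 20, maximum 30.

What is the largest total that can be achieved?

Meeting every minimum uses 10+30+0+10+20 = 70 L, leaving 430.
Rank by kWh per L: Gen-23 16 > Gen-5 15 > Gen-17 13 > Gen-20 12 > Gen-12 11.
Give Gen-23 10 more to hit its cap of 30 ; 420 left.
Gen-5 takes 90 more to reach its cap of 100 ; 330 left.
Give Gen-17 160 more to hit its cap of 190 ; 170 left.
Gen-20: +170 (room for 200) → 170. Pool exhausted.
Total = 15×100 + 13×190 + 12×170 + 11×10 + 16×30 = 6600.

6600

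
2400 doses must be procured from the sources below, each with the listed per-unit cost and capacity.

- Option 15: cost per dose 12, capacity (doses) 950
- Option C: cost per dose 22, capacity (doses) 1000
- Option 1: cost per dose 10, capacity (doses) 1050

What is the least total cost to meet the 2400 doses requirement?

30700

Use sources in increasing cost order.
Take 1050 from Option 1 at 10 ; need 1350 more.
Option 15 at 12: take all 950 doses ; 400 still needed.
Option C (22): take the remaining 400 ; done.
Cost = 1050×10 + 950×12 + 400×22 = 30700.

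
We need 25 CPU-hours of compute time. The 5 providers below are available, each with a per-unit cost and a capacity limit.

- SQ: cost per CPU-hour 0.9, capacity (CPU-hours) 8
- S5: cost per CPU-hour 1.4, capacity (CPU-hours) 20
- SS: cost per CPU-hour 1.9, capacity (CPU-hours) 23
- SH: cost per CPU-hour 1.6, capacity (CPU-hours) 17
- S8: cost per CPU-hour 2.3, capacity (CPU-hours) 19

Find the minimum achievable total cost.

31

Use providers in increasing cost order.
Take 8 from SQ at 0.9 ; need 17 more.
Take 17 from S5 at 1.4 to finish.
SH, SS, S8: unused.
Cost = 8×0.9 + 17×1.4 = 31.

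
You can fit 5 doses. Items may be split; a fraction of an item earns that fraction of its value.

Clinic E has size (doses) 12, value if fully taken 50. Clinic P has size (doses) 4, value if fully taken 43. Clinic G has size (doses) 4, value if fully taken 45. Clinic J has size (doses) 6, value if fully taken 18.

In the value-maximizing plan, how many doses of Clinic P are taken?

Rank by value-to-size ratio: Clinic G 45/4≈11.2, Clinic P 43/4≈10.8, Clinic E 50/12≈4.17, Clinic J 18/6≈3.
Take all of Clinic G (4 doses, value 45) ; 1 doses left.
Fill the last 1 doses with part of Clinic P: 1/4 of it earns 10.75.

1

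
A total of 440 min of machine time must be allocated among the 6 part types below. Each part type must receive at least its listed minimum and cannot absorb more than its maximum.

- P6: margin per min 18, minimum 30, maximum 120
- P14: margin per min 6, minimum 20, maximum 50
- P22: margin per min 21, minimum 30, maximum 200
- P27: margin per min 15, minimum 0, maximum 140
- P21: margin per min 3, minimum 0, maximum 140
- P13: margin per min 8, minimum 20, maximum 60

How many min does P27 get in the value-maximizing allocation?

80

Meeting every minimum uses 30+20+30+0+0+20 = 100 min, leaving 340.
Order the part types by margin per min: P22 21 > P6 18 > P27 15 > P13 8 > P14 6 > P21 3.
P22: +170 to 200 (cap) — 170 left.
Give P6 90 more to hit its cap of 120 — 80 left.
P27 has room for 140 more but only 80 remain, so it gets 80.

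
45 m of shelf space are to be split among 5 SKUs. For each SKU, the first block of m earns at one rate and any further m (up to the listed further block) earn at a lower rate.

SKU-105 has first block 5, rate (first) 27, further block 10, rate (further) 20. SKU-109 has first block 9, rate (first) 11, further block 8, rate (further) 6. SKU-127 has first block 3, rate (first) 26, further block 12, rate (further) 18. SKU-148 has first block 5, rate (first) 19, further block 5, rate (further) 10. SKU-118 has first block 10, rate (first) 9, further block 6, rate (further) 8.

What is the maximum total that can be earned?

833

Treat each block as its own option and order by rate: SKU-105/first 27 > SKU-127/first 26 > SKU-105/second 20 > SKU-148/first 19 > SKU-127/second 18 > SKU-109/first 11 > SKU-148/second 10 > SKU-118/first 9 > SKU-118/second 8 > SKU-109/second 6.
Fill SKU-105 first block (5 at 27) ; 40 left.
Fill SKU-127 first block (3 at 26) ; 37 left.
SKU-105/second (20): +10 ; 27 left.
SKU-148 first at 19: fill all 5 ; 22 left.
SKU-127 second at 18: fill all 12 ; 10 left.
SKU-109/first (11): +9 ; 1 left.
SKU-148 second at 10: only 1 left, fill 1.
Total = 27×5 + 26×3 + 20×10 + 19×5 + 18×12 + 11×9 + 10×1 = 833.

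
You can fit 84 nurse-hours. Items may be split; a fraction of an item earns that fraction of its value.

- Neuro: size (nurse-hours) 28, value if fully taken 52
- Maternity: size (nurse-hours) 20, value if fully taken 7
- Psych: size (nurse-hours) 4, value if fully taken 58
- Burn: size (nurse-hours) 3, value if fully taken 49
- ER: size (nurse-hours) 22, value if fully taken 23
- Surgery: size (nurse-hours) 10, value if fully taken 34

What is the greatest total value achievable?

221.95

Rank by value-to-size ratio: Burn 49/3≈16.3, Psych 58/4≈14.5, Surgery 34/10≈3.4, Neuro 52/28≈1.86, ER 23/22≈1.05, Maternity 7/20≈0.35.
Take all of Burn (3 nurse-hours, value 49) — 81 nurse-hours left.
Take all of Psych (4 nurse-hours, value 58) — 77 nurse-hours left.
All 10 nurse-hours of Surgery fit (value 34) — 67 remain.
All 28 nurse-hours of Neuro fit (value 52) — 39 remain.
All 22 nurse-hours of ER fit (value 23) — 17 remain.
17 nurse-hours left: a 17/20 share of Maternity gives 7×17/20 = 5.95.
Total value = 221.95.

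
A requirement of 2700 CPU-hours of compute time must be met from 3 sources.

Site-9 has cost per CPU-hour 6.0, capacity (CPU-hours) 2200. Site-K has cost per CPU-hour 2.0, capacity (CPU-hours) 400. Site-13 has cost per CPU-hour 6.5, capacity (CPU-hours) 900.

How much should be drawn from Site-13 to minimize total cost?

Cheapest first:
Site-K (2.0): use full 400 ; 2300 CPU-hours to go.
Site-9 (6.0): use full 2200 ; 100 CPU-hours to go.
Take 100 from Site-13 at 6.5 to finish.

100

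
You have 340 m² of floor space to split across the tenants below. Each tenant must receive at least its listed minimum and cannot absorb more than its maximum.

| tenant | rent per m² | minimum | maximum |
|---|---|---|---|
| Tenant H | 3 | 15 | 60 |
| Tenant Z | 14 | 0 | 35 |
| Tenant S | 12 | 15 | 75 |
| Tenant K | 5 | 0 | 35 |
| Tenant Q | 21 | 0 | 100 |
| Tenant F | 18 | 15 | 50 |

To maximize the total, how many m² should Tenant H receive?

Meeting every minimum uses 15+0+15+0+0+15 = 45 m², leaving 295.
Order the tenants by rent per m²: Tenant Q 21 > Tenant F 18 > Tenant Z 14 > Tenant S 12 > Tenant K 5 > Tenant H 3.
Tenant Q takes 100 more to reach its cap of 100 ; 195 left.
Give Tenant F 35 more to hit its cap of 50 ; 160 left.
Give Tenant Z 35 more to hit its cap of 35 ; 125 left.
Give Tenant S 60 more to hit its cap of 75 ; 65 left.
Tenant K takes 35 more to reach its cap of 35 ; 30 left.
Tenant H: +30 (room for 45) → 45. Pool exhausted.

45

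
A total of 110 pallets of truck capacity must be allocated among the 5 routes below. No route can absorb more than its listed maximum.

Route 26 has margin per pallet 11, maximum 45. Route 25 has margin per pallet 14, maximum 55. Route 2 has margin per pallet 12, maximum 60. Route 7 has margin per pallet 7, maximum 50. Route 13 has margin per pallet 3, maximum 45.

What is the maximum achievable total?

Rank by margin per pallet: Route 25 14 > Route 2 12 > Route 26 11 > Route 7 7 > Route 13 3.
Give Route 25 55 to hit its cap of 55 — 55 left.
Route 2: +55 (room for 60) → 55. Pool exhausted.
Total = 14×55 + 12×55 = 1430.

1430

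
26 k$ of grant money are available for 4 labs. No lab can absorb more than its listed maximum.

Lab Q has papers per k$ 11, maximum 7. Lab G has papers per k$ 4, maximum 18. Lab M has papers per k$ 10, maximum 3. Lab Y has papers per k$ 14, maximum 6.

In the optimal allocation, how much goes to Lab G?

10

Rank by papers per k$: Lab Y 14 > Lab Q 11 > Lab M 10 > Lab G 4.
Give Lab Y 6 to hit its cap of 6 ; 20 left.
Give Lab Q 7 to hit its cap of 7 ; 13 left.
Give Lab M 3 to hit its cap of 3 ; 10 left.
Only 10 left; Lab G takes them to reach 10.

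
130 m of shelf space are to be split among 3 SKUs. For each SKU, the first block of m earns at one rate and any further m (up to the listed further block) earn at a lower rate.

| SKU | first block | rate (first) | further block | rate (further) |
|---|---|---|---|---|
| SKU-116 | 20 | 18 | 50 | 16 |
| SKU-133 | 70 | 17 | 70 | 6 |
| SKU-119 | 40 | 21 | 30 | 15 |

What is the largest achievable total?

Order all 6 blocks by rate: SKU-119/first 21 > SKU-116/first 18 > SKU-133/first 17 > SKU-116/second 16 > SKU-119/second 15 > SKU-133/second 6.
SKU-119/first (21): +40 — 90 left.
Fill SKU-116 first block (20 at 18) — 70 left.
SKU-133 first at 17: fill all 70 — 0 left.
Total = 21×40 + 18×20 + 17×70 = 2390.

2390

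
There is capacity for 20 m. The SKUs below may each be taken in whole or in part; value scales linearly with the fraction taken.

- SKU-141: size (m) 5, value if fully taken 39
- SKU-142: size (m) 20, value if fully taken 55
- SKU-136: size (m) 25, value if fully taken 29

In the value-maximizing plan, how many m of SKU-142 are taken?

Rank by value-to-size ratio: SKU-141 39/5≈7.8, SKU-142 55/20≈2.75, SKU-136 29/25≈1.16.
Take all of SKU-141 (5 m, value 39) — 15 m left.
Fill the last 15 m with part of SKU-142: 15/20 of it earns 41.25.

15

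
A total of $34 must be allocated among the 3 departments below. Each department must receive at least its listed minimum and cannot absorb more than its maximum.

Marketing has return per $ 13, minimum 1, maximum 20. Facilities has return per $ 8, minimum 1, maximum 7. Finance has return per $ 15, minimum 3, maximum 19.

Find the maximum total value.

Meeting every minimum uses 1+1+3 = 5 $, leaving 29.
Order the departments by return per $: Finance 15 > Marketing 13 > Facilities 8.
Finance: +16 to 19 (cap) — 13 left.
Only 13 left; Marketing takes them to reach 14.
Total = 13×14 + 8×1 + 15×19 = 475.

475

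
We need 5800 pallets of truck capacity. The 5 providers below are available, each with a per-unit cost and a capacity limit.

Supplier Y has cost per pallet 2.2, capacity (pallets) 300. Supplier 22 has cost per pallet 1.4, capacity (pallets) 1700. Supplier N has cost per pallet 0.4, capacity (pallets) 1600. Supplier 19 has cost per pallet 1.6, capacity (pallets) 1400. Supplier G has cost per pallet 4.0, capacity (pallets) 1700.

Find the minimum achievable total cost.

9120

Use providers in increasing cost order.
Take 1600 from Supplier N at 0.4 → need 4200 more.
Take 1700 from Supplier 22 at 1.4 → need 2500 more.
Supplier 19 at 1.6: take all 1400 pallets → 1100 still needed.
Supplier Y (2.2): use full 300 → 800 pallets to go.
Supplier G at 4.0: take 800 of its 1700 → requirement met.
Cost = 1600×0.4 + 1700×1.4 + 1400×1.6 + 300×2.2 + 800×4.0 = 9120.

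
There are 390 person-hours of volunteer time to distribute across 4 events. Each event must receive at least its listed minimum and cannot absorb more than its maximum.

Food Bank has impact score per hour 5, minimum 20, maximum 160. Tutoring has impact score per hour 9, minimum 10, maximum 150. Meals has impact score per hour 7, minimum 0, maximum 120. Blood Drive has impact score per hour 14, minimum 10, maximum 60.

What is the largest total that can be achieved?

Meeting every minimum uses 20+10+0+10 = 40 person-hours, leaving 350.
Highest impact score per hour first: Blood Drive 14 > Tutoring 9 > Meals 7 > Food Bank 5.
Blood Drive takes 50 more to reach its cap of 60 — 300 left.
Tutoring takes 140 more to reach its cap of 150 — 160 left.
Give Meals 120 more to hit its cap of 120 — 40 left.
Food Bank: +40 (room for 140) → 60. Pool exhausted.
Total = 5×60 + 9×150 + 7×120 + 14×60 = 3330.

3330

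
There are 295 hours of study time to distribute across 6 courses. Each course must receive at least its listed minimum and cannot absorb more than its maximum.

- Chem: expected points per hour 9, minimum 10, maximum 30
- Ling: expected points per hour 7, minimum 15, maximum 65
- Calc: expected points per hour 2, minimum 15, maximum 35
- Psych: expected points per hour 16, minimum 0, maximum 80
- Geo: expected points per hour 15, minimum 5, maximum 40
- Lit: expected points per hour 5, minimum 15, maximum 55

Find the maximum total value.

Meeting every minimum uses 10+15+15+0+5+15 = 60 hours, leaving 235.
Highest expected points per hour first: Psych 16 > Geo 15 > Chem 9 > Ling 7 > Lit 5 > Calc 2.
Psych takes 80 more to reach its cap of 80 → 155 left.
Geo takes 35 more to reach its cap of 40 → 120 left.
Chem takes 20 more to reach its cap of 30 → 100 left.
Give Ling 50 more to hit its cap of 65 → 50 left.
Lit: +40 to 55 (cap) → 10 left.
Calc has room for 20 more but only 10 remain, so it gets 25.
Total = 9×30 + 7×65 + 2×25 + 16×80 + 15×40 + 5×55 = 2930.

2930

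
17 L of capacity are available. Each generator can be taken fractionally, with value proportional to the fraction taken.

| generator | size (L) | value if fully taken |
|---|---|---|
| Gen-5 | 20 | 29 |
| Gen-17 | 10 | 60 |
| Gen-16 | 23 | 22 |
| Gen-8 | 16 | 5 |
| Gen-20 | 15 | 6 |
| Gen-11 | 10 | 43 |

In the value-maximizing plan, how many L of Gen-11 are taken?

Rank by value-to-size ratio: Gen-17 60/10≈6, Gen-11 43/10≈4.3, Gen-5 29/20≈1.45, Gen-16 22/23≈0.957, Gen-20 6/15≈0.4, Gen-8 5/16≈0.312.
All 10 L of Gen-17 fit (value 60) — 7 remain.
Fill the last 7 L with part of Gen-11: 7/10 of it earns 30.1.

7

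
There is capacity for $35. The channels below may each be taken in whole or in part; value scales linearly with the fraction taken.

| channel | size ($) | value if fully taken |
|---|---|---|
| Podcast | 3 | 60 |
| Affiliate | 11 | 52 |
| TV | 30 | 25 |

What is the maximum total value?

129.5

Best value per unit of size first: Podcast 60/3≈20, Affiliate 52/11≈4.73, TV 25/30≈0.833.
Take all of Podcast (3 $, value 60) — 32 $ left.
Affiliate: take in full, 11 $ for value 52 — 21 left.
Only 21 $ remain; take 21/30 of TV for value 25×21/30 = 17.5.
Total value = 129.5.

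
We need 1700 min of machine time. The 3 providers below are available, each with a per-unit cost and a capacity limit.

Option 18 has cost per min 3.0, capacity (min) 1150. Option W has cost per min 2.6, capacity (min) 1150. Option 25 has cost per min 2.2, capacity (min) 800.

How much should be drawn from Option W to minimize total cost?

Cheapest first:
Option 25 (2.2): use full 800 — 900 min to go.
Option W (2.6): take the remaining 900 — done.
Option 18: unused.

900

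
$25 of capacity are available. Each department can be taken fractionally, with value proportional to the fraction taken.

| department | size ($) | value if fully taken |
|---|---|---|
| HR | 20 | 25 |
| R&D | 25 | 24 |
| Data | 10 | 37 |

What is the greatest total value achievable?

55.75

Best value per unit of size first: Data 37/10≈3.7, HR 25/20≈1.25, R&D 24/25≈0.96.
All 10 $ of Data fit (value 37) ; 15 remain.
Only 15 $ remain; take 15/20 of HR for value 25×15/20 = 18.75.
Total value = 55.75.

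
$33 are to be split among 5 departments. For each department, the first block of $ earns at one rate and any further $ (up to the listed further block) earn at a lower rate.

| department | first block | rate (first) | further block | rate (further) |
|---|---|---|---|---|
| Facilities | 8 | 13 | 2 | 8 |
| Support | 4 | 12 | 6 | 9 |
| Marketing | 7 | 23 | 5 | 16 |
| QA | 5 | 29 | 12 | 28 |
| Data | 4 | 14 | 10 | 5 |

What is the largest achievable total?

778

Treat each block as its own option and order by rate: QA/tier1 29 > QA/tier2 28 > Marketing/tier1 23 > Marketing/tier2 16 > Data/tier1 14 > Facilities/tier1 13 > Support/tier1 12 > Support/tier2 9 > Facilities/tier2 8 > Data/tier2 5.
QA/tier1 (29): +5 ; 28 left.
QA/tier2 (28): +12 ; 16 left.
Marketing tier1 at 23: fill all 7 ; 9 left.
Marketing/tier2 (16): +5 ; 4 left.
Data/tier1 (14): +4 ; 0 left.
Total = 29×5 + 28×12 + 23×7 + 16×5 + 14×4 = 778.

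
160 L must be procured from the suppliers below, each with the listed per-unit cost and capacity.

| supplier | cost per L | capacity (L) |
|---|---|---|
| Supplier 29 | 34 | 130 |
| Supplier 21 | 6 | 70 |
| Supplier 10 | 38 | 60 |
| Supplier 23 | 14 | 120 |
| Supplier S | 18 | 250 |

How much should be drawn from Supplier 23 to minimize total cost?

Cheapest first:
Supplier 21 (6): use full 70 — 90 L to go.
Supplier 23 at 14: take 90 of its 120 — requirement met.
Supplier S, Supplier 29, Supplier 10: unused.

90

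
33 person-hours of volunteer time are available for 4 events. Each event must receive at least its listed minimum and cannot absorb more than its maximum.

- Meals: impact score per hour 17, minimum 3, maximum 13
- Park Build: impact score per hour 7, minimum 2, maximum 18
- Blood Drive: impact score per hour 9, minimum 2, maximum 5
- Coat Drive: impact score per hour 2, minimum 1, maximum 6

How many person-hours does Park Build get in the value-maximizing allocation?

14

Meeting every minimum uses 3+2+2+1 = 8 person-hours, leaving 25.
Order the events by impact score per hour: Meals 17 > Blood Drive 9 > Park Build 7 > Coat Drive 2.
Meals: +10 to 13 (cap) ; 15 left.
Blood Drive: +3 to 5 (cap) ; 12 left.
Park Build has room for 16 more but only 12 remain, so it gets 14.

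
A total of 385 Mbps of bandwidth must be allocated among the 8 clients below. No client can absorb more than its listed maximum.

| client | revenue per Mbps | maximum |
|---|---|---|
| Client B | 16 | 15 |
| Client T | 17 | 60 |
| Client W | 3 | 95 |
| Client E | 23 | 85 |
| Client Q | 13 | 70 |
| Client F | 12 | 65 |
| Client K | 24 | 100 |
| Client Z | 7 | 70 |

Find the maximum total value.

Highest revenue per Mbps first: Client K 24 > Client E 23 > Client T 17 > Client B 16 > Client Q 13 > Client F 12 > Client Z 7 > Client W 3.
Client K takes 100 to reach its cap of 100 → 285 left.
Client E: +85 to 85 (cap) → 200 left.
Client T takes 60 to reach its cap of 60 → 140 left.
Give Client B 15 to hit its cap of 15 → 125 left.
Client Q takes 70 to reach its cap of 70 → 55 left.
Client F has room for 65 but only 55 remain, so it gets 55.
Total = 16×15 + 17×60 + 23×85 + 13×70 + 12×55 + 24×100 = 7185.

7185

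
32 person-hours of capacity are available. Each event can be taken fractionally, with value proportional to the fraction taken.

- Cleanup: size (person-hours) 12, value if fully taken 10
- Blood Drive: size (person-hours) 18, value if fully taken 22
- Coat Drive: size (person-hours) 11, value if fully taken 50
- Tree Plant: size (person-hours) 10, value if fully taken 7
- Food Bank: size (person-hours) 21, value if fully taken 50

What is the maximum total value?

100

Rank by value-to-size ratio: Coat Drive 50/11≈4.55, Food Bank 50/21≈2.38, Blood Drive 22/18≈1.22, Cleanup 10/12≈0.833, Tree Plant 7/10≈0.7.
All 11 person-hours of Coat Drive fit (value 50) → 21 remain.
Take all of Food Bank (21 person-hours, value 50) → 0 person-hours left.
Total value = 100.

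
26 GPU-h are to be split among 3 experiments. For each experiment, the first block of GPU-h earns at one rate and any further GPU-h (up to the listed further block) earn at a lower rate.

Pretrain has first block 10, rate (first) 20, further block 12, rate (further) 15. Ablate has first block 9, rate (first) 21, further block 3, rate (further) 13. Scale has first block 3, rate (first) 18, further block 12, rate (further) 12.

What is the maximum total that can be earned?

Order all 6 blocks by rate: Ablate/first 21 > Pretrain/first 20 > Scale/first 18 > Pretrain/second 15 > Ablate/second 13 > Scale/second 12.
Ablate first at 21: fill all 9 ; 17 left.
Fill Pretrain first block (10 at 20) ; 7 left.
Scale first at 18: fill all 3 ; 4 left.
4 remain; put them into Pretrain second at 15.
Total = 21×9 + 20×10 + 18×3 + 15×4 = 503.

503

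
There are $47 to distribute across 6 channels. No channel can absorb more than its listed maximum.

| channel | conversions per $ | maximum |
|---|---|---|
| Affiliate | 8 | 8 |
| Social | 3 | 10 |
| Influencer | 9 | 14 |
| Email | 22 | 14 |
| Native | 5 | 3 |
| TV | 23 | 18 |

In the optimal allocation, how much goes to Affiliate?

Highest conversions per $ first: TV 23 > Email 22 > Influencer 9 > Affiliate 8 > Native 5 > Social 3.
TV: +18 to 18 (cap) ; 29 left.
Email takes 14 to reach its cap of 14 ; 15 left.
Influencer takes 14 to reach its cap of 14 ; 1 left.
Affiliate has room for 8 but only 1 remain, so it gets 1.

1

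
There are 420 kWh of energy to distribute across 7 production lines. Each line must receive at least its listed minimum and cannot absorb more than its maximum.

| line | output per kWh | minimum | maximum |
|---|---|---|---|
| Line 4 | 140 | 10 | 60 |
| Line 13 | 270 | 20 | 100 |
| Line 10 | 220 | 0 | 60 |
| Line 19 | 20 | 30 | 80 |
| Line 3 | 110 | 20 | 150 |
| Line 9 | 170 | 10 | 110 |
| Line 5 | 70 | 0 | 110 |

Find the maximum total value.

74500

Meeting every minimum uses 10+20+0+30+20+10+0 = 90 kWh, leaving 330.
Highest output per kWh first: Line 13 270 > Line 10 220 > Line 9 170 > Line 4 140 > Line 3 110 > Line 5 70 > Line 19 20.
Line 13: +80 to 100 (cap) ; 250 left.
Line 10 takes 60 more to reach its cap of 60 ; 190 left.
Line 9: +100 to 110 (cap) ; 90 left.
Give Line 4 50 more to hit its cap of 60 ; 40 left.
Only 40 left; Line 3 takes them to reach 60.
Total = 140×60 + 270×100 + 220×60 + 20×30 + 110×60 + 170×110 = 74500.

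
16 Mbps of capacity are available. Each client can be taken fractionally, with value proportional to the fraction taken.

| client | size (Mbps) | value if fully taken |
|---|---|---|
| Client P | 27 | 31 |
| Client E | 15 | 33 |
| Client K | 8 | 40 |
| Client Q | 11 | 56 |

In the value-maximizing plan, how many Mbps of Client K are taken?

5

Sort by value density: Client Q 56/11≈5.09, Client K 40/8≈5, Client E 33/15≈2.2, Client P 31/27≈1.15.
All 11 Mbps of Client Q fit (value 56) ; 5 remain.
5 Mbps left: a 5/8 share of Client K gives 40×5/8 = 25.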